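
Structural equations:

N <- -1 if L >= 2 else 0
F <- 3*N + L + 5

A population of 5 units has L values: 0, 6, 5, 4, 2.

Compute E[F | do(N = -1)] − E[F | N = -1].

-0.85

Under do(N=-1), N's equation is replaced by N=-1 for every unit. Per-unit F: 2, 8, 7, 6, 4. Mean = 5.4.
Conditioning on N=-1 selects the 4 unit(s) with L ∈ {6, 5, 4, 2}. Their F values: 8, 7, 6, 4. Mean = 6.25.
Difference = 5.4 − 6.25 = -0.85.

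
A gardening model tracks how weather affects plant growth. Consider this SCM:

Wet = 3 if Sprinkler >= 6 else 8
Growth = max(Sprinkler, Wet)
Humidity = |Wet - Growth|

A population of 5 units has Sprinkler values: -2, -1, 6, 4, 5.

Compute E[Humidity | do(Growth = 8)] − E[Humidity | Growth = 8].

1

Under do(Growth=8), Growth's equation is replaced by Growth=8 for every unit. Per-unit Humidity: 0, 0, 5, 0, 0. Mean = 1.
Observing Growth=8 restricts to units where Growth's equation naturally yields 8: Sprinkler ∈ {-2, -1, 4, 5}. In that subpopulation Humidity = 0, 0, 0, 0, mean 0.
Difference = 1 − 0 = 1.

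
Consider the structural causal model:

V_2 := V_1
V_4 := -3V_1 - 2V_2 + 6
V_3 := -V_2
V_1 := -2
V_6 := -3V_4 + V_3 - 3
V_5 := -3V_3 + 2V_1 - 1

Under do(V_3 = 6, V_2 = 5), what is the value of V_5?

Setting V_3 = 6, V_2 = 5 by intervention discards those variables' equations.
V_5 = -3V_3 + 2V_1 - 1  [with V_3=6, V_1=-2]  = -23

-23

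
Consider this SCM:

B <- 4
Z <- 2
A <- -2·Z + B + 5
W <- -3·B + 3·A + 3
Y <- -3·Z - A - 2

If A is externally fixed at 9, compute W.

18

The intervention breaks the incoming arrows to A: A <- -2·Z + B + 5 no longer applies, and A = 9.
W = -3·B + 3·A + 3  [with B=4, A=9]  = 18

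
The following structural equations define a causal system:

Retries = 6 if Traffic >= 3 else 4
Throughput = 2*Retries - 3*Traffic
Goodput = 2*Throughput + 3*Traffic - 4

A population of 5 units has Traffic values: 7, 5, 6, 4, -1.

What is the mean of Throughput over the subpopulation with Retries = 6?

-4.5

E[Throughput|Retries=6] averages over only the 4 units with Retries=6 (Traffic = 7, 5, 6, 4): Throughput = -9, -3, -6, 0, mean -4.5.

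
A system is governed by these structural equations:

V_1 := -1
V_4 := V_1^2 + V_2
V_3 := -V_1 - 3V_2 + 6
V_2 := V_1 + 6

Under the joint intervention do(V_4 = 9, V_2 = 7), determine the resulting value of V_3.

Setting V_4 = 9, V_2 = 7 by intervention discards those variables' equations.
V_3 = -V_1 - 3V_2 + 6  [with V_1=-1, V_2=7]  = -14

-14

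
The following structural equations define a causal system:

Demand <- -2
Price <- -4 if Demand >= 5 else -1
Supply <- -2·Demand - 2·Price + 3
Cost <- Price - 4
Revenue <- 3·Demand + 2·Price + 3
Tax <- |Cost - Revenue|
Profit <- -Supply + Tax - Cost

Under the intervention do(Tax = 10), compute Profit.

6

Intervening sets Tax = 10 and removes its equation (Tax <- |Cost - Revenue|).
Price = -4 if Demand >= 5 else -1  [with Demand=-2]  = -1
Supply = -2·Demand - 2·Price + 3  [with Demand=-2, Price=-1]  = 9
Cost = Price - 4  [with Price=-1]  = -5
Profit = -Supply + Tax - Cost  [with Supply=9, Tax=10, Cost=-5]  = 6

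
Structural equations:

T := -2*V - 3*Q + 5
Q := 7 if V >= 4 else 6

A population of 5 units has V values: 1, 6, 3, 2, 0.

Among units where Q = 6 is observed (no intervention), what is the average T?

Observing Q=6 restricts to units where Q's equation naturally yields 6: V ∈ {1, 3, 2, 0}. In that subpopulation T = -15, -19, -17, -13, mean -16.

-16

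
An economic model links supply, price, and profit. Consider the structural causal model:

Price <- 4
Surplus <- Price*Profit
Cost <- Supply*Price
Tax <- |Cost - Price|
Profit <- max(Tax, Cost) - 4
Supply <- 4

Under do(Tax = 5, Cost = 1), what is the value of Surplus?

The joint intervention fixes Tax = 5, Cost = 1, removing each variable's own equation.
Profit = max(Tax, Cost) - 4  [with Tax=5, Cost=1]  = 1
Surplus = Price*Profit  [with Price=4, Profit=1]  = 4

4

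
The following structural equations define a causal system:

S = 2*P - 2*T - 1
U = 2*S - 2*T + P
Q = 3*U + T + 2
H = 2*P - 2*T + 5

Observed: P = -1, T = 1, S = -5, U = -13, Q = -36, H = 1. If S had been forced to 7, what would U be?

The intervention breaks the incoming arrows to S: S = 2*P - 2*T - 1 no longer applies, and S = 7.
U = 2*S - 2*T + P  [with S=7, T=1, P=-1]  = 11

11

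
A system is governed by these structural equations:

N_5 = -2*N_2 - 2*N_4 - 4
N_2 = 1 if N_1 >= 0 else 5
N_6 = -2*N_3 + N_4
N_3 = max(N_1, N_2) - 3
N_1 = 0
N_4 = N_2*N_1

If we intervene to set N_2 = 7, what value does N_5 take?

-18

do(N_2=7) replaces the equation N_2 = 1 if N_1 >= 0 else 5 with the constant N_2 = 7.
N_4 = N_2*N_1  [with N_2=7, N_1=0]  = 0
N_5 = -2*N_2 - 2*N_4 - 4  [with N_2=7, N_4=0]  = -18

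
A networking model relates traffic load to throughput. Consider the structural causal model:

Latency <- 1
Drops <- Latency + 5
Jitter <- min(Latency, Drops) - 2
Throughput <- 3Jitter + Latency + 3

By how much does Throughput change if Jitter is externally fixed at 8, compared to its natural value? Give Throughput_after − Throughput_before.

27

The intervention breaks the incoming arrows to Jitter: Jitter <- min(Latency, Drops) - 2 no longer applies, and Jitter = 8.
Throughput = 3Jitter + Latency + 3  [with Jitter=8, Latency=1]  = 28
Without intervention: Drops = Latency + 5  [with Latency=1]  = 6; Jitter = min(Latency, Drops) - 2  [with Latency=1, Drops=6]  = -1; Throughput = 3Jitter + Latency + 3  [with Jitter=-1, Latency=1]  = 1.
Change = 28 − 1 = 27.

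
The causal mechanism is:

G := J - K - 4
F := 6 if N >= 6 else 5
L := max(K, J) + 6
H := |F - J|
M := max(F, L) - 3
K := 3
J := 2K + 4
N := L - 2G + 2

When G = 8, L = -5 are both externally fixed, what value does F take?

Setting G = 8, L = -5 by intervention discards those variables' equations.
N = L - 2G + 2  [with L=-5, G=8]  = -19
F = 6 if N >= 6 else 5  [with N=-19]  = 5

5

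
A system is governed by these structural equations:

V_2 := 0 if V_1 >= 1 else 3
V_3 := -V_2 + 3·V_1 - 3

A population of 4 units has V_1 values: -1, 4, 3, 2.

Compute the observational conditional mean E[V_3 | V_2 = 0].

6

Conditioning on V_2=0 selects the 3 unit(s) with V_1 ∈ {4, 3, 2}. Their V_3 values: 9, 6, 3. Mean = 6.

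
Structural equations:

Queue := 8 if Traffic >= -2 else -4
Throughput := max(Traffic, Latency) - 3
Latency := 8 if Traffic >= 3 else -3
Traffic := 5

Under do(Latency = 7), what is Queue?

8

The intervention breaks the incoming arrows to Latency: Latency := 8 if Traffic >= 3 else -3 no longer applies, and Latency = 7.
Since Queue is not a descendant of the intervened variable, it is unaffected.
Queue = 8 if Traffic >= -2 else -4  [with Traffic=5]  = 8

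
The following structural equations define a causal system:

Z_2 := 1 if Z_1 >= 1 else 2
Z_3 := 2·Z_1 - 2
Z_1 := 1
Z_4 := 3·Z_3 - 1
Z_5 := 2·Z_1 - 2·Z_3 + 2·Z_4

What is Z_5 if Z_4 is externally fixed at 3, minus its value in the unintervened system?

8

Intervening sets Z_4 = 3 and removes its equation (Z_4 := 3·Z_3 - 1).
Z_3 = 2·Z_1 - 2  [with Z_1=1]  = 0
Z_5 = 2·Z_1 - 2·Z_3 + 2·Z_4  [with Z_1=1, Z_3=0, Z_4=3]  = 8
Without intervention: Z_3 = 2·Z_1 - 2  [with Z_1=1]  = 0; Z_4 = 3·Z_3 - 1  [with Z_3=0]  = -1; Z_5 = 2·Z_1 - 2·Z_3 + 2·Z_4  [with Z_1=1, Z_3=0, Z_4=-1]  = 0.
Change = 8 − 0 = 8.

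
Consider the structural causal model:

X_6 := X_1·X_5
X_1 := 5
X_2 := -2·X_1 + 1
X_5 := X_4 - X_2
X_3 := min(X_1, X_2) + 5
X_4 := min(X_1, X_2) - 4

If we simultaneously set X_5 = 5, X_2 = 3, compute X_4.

Setting X_5 = 5, X_2 = 3 by intervention discards those variables' equations.
X_4 = min(X_1, X_2) - 4  [with X_1=5, X_2=3]  = -1

-1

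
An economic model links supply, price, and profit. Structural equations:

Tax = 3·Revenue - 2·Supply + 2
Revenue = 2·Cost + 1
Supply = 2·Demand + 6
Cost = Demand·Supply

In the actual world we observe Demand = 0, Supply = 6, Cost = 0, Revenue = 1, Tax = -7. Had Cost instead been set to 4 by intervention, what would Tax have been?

do(Cost=4) replaces the equation Cost = Demand·Supply with the constant Cost = 4.
Supply = 2·Demand + 6  [with Demand=0]  = 6
Revenue = 2·Cost + 1  [with Cost=4]  = 9
Tax = 3·Revenue - 2·Supply + 2  [with Revenue=9, Supply=6]  = 17

17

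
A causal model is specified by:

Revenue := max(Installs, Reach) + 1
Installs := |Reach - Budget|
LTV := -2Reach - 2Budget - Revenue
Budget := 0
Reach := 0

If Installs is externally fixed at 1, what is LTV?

do(Installs=1) replaces the equation Installs := |Reach - Budget| with the constant Installs = 1.
Revenue = max(Installs, Reach) + 1  [with Installs=1, Reach=0]  = 2
LTV = -2Reach - 2Budget - Revenue  [with Reach=0, Budget=0, Revenue=2]  = -2

-2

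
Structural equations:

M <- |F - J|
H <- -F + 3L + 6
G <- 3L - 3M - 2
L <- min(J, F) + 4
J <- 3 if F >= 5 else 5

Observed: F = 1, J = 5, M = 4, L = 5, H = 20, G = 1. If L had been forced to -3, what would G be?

Under do(L=-3), the mechanism L <- min(J, F) + 4 is discarded; L is fixed at -3.
J = 3 if F >= 5 else 5  [with F=1]  = 5
M = |F - J|  [with F=1, J=5]  = 4
G = 3L - 3M - 2  [with L=-3, M=4]  = -23

-23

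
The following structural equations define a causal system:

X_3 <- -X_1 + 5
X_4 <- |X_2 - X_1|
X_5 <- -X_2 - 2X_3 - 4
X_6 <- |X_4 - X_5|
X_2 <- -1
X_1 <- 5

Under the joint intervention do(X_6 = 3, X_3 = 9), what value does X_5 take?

-21

Under do(X_6 = 3, X_3 = 9), each intervened variable's structural equation is replaced by its fixed value.
X_5 = -X_2 - 2X_3 - 4  [with X_2=-1, X_3=9]  = -21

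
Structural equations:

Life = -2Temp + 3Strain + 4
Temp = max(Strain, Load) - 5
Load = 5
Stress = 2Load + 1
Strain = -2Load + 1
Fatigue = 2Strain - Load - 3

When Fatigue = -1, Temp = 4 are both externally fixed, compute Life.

-31

Setting Fatigue = -1, Temp = 4 by intervention discards those variables' equations.
Strain = -2Load + 1  [with Load=5]  = -9
Life = -2Temp + 3Strain + 4  [with Temp=4, Strain=-9]  = -31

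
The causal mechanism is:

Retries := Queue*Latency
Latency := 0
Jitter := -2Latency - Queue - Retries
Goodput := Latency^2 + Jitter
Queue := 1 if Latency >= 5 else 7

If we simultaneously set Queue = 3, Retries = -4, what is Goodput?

1

Under do(Queue = 3, Retries = -4), each intervened variable's structural equation is replaced by its fixed value.
Jitter = -2Latency - Queue - Retries  [with Latency=0, Queue=3, Retries=-4]  = 1
Goodput = Latency^2 + Jitter  [with Latency=0, Jitter=1]  = 1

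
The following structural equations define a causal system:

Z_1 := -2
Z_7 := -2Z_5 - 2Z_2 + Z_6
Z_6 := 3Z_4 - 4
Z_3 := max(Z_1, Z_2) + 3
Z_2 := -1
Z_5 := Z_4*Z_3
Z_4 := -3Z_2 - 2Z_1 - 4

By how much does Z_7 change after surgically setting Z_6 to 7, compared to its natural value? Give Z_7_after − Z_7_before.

Intervening sets Z_6 = 7 and removes its equation (Z_6 := 3Z_4 - 4).
Z_3 = max(Z_1, Z_2) + 3  [with Z_1=-2, Z_2=-1]  = 2
Z_4 = -3Z_2 - 2Z_1 - 4  [with Z_2=-1, Z_1=-2]  = 3
Z_5 = Z_4*Z_3  [with Z_4=3, Z_3=2]  = 6
Z_7 = -2Z_5 - 2Z_2 + Z_6  [with Z_5=6, Z_2=-1, Z_6=7]  = -3
Without intervention: Z_3 = max(Z_1, Z_2) + 3  [with Z_1=-2, Z_2=-1]  = 2; Z_4 = -3Z_2 - 2Z_1 - 4  [with Z_2=-1, Z_1=-2]  = 3; Z_5 = Z_4*Z_3  [with Z_4=3, Z_3=2]  = 6; Z_6 = 3Z_4 - 4  [with Z_4=3]  = 5; Z_7 = -2Z_5 - 2Z_2 + Z_6  [with Z_5=6, Z_2=-1, Z_6=5]  = -5.
Change = -3 − (-5) = 2.

2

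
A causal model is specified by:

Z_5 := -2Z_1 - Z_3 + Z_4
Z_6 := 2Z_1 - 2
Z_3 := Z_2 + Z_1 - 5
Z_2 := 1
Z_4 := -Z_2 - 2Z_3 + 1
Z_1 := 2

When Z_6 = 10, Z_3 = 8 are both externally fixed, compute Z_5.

-28

Under do(Z_6 = 10, Z_3 = 8), each intervened variable's structural equation is replaced by its fixed value.
Z_4 = -Z_2 - 2Z_3 + 1  [with Z_2=1, Z_3=8]  = -16
Z_5 = -2Z_1 - Z_3 + Z_4  [with Z_1=2, Z_3=8, Z_4=-16]  = -28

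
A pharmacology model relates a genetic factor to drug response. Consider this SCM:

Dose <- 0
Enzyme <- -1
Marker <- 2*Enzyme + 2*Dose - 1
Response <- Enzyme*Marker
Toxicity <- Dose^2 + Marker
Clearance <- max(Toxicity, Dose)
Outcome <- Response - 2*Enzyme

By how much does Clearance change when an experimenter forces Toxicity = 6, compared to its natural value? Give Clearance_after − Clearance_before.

6

The intervention breaks the incoming arrows to Toxicity: Toxicity <- Dose^2 + Marker no longer applies, and Toxicity = 6.
Clearance = max(Toxicity, Dose)  [with Toxicity=6, Dose=0]  = 6
Without intervention: Marker = 2*Enzyme + 2*Dose - 1  [with Enzyme=-1, Dose=0]  = -3; Toxicity = Dose^2 + Marker  [with Dose=0, Marker=-3]  = -3; Clearance = max(Toxicity, Dose)  [with Toxicity=-3, Dose=0]  = 0.
Change = 6 − 0 = 6.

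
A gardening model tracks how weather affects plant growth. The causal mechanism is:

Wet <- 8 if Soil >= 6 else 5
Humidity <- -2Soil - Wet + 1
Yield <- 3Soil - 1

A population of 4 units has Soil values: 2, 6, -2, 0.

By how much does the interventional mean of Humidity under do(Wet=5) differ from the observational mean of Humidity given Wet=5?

-3

do(Wet=5) breaks Wet's dependence on Soil. With Wet=5 fixed, Humidity across the units is -8, -16, 0, -4, mean -7.
Observing Wet=5 restricts to units where Wet's equation naturally yields 5: Soil ∈ {2, -2, 0}. In that subpopulation Humidity = -8, 0, -4, mean -4.
Difference = -7 − (-4) = -3.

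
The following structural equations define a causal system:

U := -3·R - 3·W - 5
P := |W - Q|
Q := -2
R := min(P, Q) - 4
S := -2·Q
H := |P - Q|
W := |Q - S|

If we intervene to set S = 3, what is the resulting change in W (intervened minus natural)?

-1

The intervention breaks the incoming arrows to S: S := -2·Q no longer applies, and S = 3.
W = |Q - S|  [with Q=-2, S=3]  = 5
Without intervention: S = -2·Q  [with Q=-2]  = 4; W = |Q - S|  [with Q=-2, S=4]  = 6.
Change = 5 − 6 = -1.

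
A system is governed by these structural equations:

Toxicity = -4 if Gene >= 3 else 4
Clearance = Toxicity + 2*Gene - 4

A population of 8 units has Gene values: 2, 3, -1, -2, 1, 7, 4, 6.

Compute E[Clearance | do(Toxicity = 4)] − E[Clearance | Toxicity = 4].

5

do(Toxicity=4) breaks Toxicity's dependence on Gene. With Toxicity=4 fixed, Clearance across the units is 4, 6, -2, -4, 2, 14, 8, 12, mean 5.
Conditioning on Toxicity=4 selects the 4 unit(s) with Gene ∈ {2, -1, -2, 1}. Their Clearance values: 4, -2, -4, 2. Mean = 0.
Difference = 5 − 0 = 5.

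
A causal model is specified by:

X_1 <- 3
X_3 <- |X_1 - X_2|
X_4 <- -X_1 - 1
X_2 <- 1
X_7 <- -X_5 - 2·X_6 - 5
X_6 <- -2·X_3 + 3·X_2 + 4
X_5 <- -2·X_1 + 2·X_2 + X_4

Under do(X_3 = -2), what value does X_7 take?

-19

The intervention breaks the incoming arrows to X_3: X_3 <- |X_1 - X_2| no longer applies, and X_3 = -2.
X_4 = -X_1 - 1  [with X_1=3]  = -4
X_5 = -2·X_1 + 2·X_2 + X_4  [with X_1=3, X_2=1, X_4=-4]  = -8
X_6 = -2·X_3 + 3·X_2 + 4  [with X_3=-2, X_2=1]  = 11
X_7 = -X_5 - 2·X_6 - 5  [with X_5=-8, X_6=11]  = -19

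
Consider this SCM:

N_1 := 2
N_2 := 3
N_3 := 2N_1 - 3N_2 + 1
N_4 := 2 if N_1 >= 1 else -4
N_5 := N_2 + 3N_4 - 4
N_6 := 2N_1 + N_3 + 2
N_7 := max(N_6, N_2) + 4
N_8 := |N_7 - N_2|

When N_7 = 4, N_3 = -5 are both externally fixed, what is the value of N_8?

1

Setting N_7 = 4, N_3 = -5 by intervention discards those variables' equations.
N_8 = |N_7 - N_2|  [with N_7=4, N_2=3]  = 1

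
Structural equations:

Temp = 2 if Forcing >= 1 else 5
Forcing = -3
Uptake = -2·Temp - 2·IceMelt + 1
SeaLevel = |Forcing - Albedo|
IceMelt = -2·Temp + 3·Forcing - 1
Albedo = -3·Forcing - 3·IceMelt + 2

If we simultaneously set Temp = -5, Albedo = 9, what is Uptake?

11

The joint intervention fixes Temp = -5, Albedo = 9, removing each variable's own equation.
IceMelt = -2·Temp + 3·Forcing - 1  [with Temp=-5, Forcing=-3]  = 0
Uptake = -2·Temp - 2·IceMelt + 1  [with Temp=-5, IceMelt=0]  = 11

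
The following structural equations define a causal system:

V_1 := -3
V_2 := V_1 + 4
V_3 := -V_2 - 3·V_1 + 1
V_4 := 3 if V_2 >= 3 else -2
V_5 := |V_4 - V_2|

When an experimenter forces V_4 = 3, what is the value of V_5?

Intervening sets V_4 = 3 and removes its equation (V_4 := 3 if V_2 >= 3 else -2).
V_2 = V_1 + 4  [with V_1=-3]  = 1
V_5 = |V_4 - V_2|  [with V_4=3, V_2=1]  = 2

2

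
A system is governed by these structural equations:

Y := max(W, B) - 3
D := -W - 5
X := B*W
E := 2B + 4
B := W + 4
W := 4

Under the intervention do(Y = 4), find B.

8

Under do(Y=4), the mechanism Y := max(W, B) - 3 is discarded; Y is fixed at 4.
Since B is not a descendant of the intervened variable, it is unaffected.
B = W + 4  [with W=4]  = 8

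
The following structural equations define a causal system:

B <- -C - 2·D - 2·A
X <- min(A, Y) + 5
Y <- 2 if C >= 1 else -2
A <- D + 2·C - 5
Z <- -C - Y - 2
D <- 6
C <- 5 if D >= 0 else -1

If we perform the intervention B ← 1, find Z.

Intervening sets B = 1 and removes its equation (B <- -C - 2·D - 2·A).
Since Z is not a descendant of the intervened variable, it is unaffected.
C = 5 if D >= 0 else -1  [with D=6]  = 5
Y = 2 if C >= 1 else -2  [with C=5]  = 2
Z = -C - Y - 2  [with C=5, Y=2]  = -9

-9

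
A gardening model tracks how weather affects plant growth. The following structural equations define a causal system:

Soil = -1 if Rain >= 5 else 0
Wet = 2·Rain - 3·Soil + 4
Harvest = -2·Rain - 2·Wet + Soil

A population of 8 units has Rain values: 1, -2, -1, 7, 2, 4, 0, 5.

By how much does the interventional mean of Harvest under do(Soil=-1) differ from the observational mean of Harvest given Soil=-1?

Under do(Soil=-1), Soil's equation is replaced by Soil=-1 for every unit. Per-unit Harvest: -21, -3, -9, -57, -27, -39, -15, -45. Mean = -27.
Observing Soil=-1 restricts to units where Soil's equation naturally yields -1: Rain ∈ {7, 5}. In that subpopulation Harvest = -57, -45, mean -51.
Difference = -27 − (-51) = 24.

24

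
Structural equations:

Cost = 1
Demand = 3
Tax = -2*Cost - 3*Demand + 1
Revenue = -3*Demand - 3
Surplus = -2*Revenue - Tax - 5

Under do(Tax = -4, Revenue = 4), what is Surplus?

-9

The joint intervention fixes Tax = -4, Revenue = 4, removing each variable's own equation.
Surplus = -2*Revenue - Tax - 5  [with Revenue=4, Tax=-4]  = -9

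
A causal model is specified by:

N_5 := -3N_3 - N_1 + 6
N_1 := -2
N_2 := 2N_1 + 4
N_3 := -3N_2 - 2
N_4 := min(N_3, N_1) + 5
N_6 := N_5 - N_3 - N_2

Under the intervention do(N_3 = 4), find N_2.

0

Under do(N_3=4), the mechanism N_3 := -3N_2 - 2 is discarded; N_3 is fixed at 4.
Since N_2 is not a descendant of the intervened variable, it is unaffected.
N_2 = 2N_1 + 4  [with N_1=-2]  = 0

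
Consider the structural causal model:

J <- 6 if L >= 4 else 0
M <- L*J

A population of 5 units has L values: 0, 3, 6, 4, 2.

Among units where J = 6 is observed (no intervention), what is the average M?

E[M|J=6] averages over only the 2 units with J=6 (L = 6, 4): M = 36, 24, mean 30.

30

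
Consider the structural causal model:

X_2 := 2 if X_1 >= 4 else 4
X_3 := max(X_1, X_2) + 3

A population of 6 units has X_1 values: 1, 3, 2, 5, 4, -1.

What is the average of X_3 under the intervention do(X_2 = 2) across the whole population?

The intervention sets X_2=2 in all 6 units regardless of X_1. Recomputing X_3 per unit gives 5, 6, 5, 8, 7, 5; average 6.

6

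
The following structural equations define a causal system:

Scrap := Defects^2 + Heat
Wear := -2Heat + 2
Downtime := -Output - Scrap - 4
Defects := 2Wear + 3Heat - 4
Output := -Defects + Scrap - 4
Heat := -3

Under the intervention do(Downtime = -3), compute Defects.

do(Downtime=-3) replaces the equation Downtime := -Output - Scrap - 4 with the constant Downtime = -3.
Defects is not downstream of the intervention, so its value is determined by the original equations.
Wear = -2Heat + 2  [with Heat=-3]  = 8
Defects = 2Wear + 3Heat - 4  [with Wear=8, Heat=-3]  = 3

3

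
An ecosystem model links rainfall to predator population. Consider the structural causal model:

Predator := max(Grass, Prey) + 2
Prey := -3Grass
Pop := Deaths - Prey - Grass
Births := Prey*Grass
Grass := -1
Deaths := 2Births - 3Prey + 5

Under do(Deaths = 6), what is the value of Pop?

4

The intervention breaks the incoming arrows to Deaths: Deaths := 2Births - 3Prey + 5 no longer applies, and Deaths = 6.
Prey = -3Grass  [with Grass=-1]  = 3
Pop = Deaths - Prey - Grass  [with Deaths=6, Prey=3, Grass=-1]  = 4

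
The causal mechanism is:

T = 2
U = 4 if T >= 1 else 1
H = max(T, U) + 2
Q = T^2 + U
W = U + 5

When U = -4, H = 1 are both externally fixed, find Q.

Setting U = -4, H = 1 by intervention discards those variables' equations.
Q = T^2 + U  [with T=2, U=-4]  = 0

0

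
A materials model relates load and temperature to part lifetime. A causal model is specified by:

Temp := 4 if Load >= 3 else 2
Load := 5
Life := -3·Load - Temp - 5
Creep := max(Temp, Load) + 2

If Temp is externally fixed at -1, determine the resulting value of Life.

-19

Under do(Temp=-1), the mechanism Temp := 4 if Load >= 3 else 2 is discarded; Temp is fixed at -1.
Life = -3·Load - Temp - 5  [with Load=5, Temp=-1]  = -19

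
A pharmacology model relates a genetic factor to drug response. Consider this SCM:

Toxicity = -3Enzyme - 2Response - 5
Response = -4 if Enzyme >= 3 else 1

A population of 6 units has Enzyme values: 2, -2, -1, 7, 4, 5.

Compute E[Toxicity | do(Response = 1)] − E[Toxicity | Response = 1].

Under do(Response=1), Response's equation is replaced by Response=1 for every unit. Per-unit Toxicity: -13, -1, -4, -28, -19, -22. Mean = -14.5.
E[Toxicity|Response=1] averages over only the 3 units with Response=1 (Enzyme = 2, -2, -1): Toxicity = -13, -1, -4, mean -6.
Difference = -14.5 − (-6) = -8.5.

-8.5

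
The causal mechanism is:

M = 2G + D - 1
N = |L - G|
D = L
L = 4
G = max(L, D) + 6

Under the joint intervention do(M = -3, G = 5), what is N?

The joint intervention fixes M = -3, G = 5, removing each variable's own equation.
N = |L - G|  [with L=4, G=5]  = 1

1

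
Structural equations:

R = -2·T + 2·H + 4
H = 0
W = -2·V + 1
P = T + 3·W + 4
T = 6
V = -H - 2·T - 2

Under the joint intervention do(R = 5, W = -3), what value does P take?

Setting R = 5, W = -3 by intervention discards those variables' equations.
P = T + 3·W + 4  [with T=6, W=-3]  = 1

1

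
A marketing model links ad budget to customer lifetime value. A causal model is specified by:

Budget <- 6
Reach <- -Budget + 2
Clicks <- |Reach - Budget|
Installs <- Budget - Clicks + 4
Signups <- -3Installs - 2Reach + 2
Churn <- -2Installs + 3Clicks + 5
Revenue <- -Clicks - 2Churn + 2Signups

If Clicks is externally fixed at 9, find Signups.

7

do(Clicks=9) replaces the equation Clicks <- |Reach - Budget| with the constant Clicks = 9.
Reach = -Budget + 2  [with Budget=6]  = -4
Installs = Budget - Clicks + 4  [with Budget=6, Clicks=9]  = 1
Signups = -3Installs - 2Reach + 2  [with Installs=1, Reach=-4]  = 7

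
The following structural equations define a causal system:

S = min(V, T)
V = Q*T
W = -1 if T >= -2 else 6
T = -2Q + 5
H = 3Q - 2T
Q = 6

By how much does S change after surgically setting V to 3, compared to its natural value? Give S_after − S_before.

Intervening sets V = 3 and removes its equation (V = Q*T).
T = -2Q + 5  [with Q=6]  = -7
S = min(V, T)  [with V=3, T=-7]  = -7
Without intervention: T = -2Q + 5  [with Q=6]  = -7; V = Q*T  [with Q=6, T=-7]  = -42; S = min(V, T)  [with V=-42, T=-7]  = -42.
Change = -7 − (-42) = 35.

35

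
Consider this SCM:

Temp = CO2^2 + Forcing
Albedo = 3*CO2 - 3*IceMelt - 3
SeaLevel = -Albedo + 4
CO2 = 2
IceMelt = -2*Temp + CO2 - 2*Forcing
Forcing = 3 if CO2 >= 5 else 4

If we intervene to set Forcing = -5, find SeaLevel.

Under do(Forcing=-5), the mechanism Forcing = 3 if CO2 >= 5 else 4 is discarded; Forcing is fixed at -5.
Temp = CO2^2 + Forcing  [with CO2=2, Forcing=-5]  = -1
IceMelt = -2*Temp + CO2 - 2*Forcing  [with Temp=-1, CO2=2, Forcing=-5]  = 14
Albedo = 3*CO2 - 3*IceMelt - 3  [with CO2=2, IceMelt=14]  = -39
SeaLevel = -Albedo + 4  [with Albedo=-39]  = 43

43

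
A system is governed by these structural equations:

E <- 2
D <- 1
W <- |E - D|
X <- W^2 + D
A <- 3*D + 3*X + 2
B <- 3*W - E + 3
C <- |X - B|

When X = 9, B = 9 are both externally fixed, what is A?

32

Setting X = 9, B = 9 by intervention discards those variables' equations.
A = 3*D + 3*X + 2  [with D=1, X=9]  = 32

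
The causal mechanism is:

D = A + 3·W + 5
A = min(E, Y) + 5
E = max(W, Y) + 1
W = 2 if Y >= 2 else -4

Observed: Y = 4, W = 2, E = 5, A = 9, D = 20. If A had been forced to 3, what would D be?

Intervening sets A = 3 and removes its equation (A = min(E, Y) + 5).
W = 2 if Y >= 2 else -4  [with Y=4]  = 2
D = A + 3·W + 5  [with A=3, W=2]  = 14

14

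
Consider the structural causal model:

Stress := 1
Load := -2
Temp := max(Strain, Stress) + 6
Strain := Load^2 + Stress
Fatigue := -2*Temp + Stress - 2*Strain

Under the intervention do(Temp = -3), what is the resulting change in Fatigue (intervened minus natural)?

Intervening sets Temp = -3 and removes its equation (Temp := max(Strain, Stress) + 6).
Strain = Load^2 + Stress  [with Load=-2, Stress=1]  = 5
Fatigue = -2*Temp + Stress - 2*Strain  [with Temp=-3, Stress=1, Strain=5]  = -3
Without intervention: Strain = Load^2 + Stress  [with Load=-2, Stress=1]  = 5; Temp = max(Strain, Stress) + 6  [with Strain=5, Stress=1]  = 11; Fatigue = -2*Temp + Stress - 2*Strain  [with Temp=11, Stress=1, Strain=5]  = -31.
Change = -3 − (-31) = 28.

28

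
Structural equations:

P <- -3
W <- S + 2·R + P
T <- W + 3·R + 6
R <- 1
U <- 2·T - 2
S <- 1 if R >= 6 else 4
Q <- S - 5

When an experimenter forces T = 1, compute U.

Under do(T=1), the mechanism T <- W + 3·R + 6 is discarded; T is fixed at 1.
U = 2·T - 2  [with T=1]  = 0

0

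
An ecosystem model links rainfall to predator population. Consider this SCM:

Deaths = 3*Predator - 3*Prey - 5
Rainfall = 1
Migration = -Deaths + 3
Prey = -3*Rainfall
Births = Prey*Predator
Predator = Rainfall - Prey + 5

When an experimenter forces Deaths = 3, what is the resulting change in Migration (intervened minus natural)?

The intervention breaks the incoming arrows to Deaths: Deaths = 3*Predator - 3*Prey - 5 no longer applies, and Deaths = 3.
Migration = -Deaths + 3  [with Deaths=3]  = 0
Without intervention: Prey = -3*Rainfall  [with Rainfall=1]  = -3; Predator = Rainfall - Prey + 5  [with Rainfall=1, Prey=-3]  = 9; Deaths = 3*Predator - 3*Prey - 5  [with Predator=9, Prey=-3]  = 31; Migration = -Deaths + 3  [with Deaths=31]  = -28.
Change = 0 − (-28) = 28.

28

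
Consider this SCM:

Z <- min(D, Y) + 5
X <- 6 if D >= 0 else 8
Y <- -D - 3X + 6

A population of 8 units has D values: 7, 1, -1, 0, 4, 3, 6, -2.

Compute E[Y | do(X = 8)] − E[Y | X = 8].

Under do(X=8), X's equation is replaced by X=8 for every unit. Per-unit Y: -25, -19, -17, -18, -22, -21, -24, -16. Mean = -20.25.
E[Y|X=8] averages over only the 2 units with X=8 (D = -1, -2): Y = -17, -16, mean -16.5.
Difference = -20.25 − (-16.5) = -3.75.

-3.75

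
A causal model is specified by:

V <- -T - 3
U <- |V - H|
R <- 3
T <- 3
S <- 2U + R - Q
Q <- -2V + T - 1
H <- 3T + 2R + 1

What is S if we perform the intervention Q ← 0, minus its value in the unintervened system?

Intervening sets Q = 0 and removes its equation (Q <- -2V + T - 1).
H = 3T + 2R + 1  [with T=3, R=3]  = 16
V = -T - 3  [with T=3]  = -6
U = |V - H|  [with V=-6, H=16]  = 22
S = 2U + R - Q  [with U=22, R=3, Q=0]  = 47
Without intervention: H = 3T + 2R + 1  [with T=3, R=3]  = 16; V = -T - 3  [with T=3]  = -6; U = |V - H|  [with V=-6, H=16]  = 22; Q = -2V + T - 1  [with V=-6, T=3]  = 14; S = 2U + R - Q  [with U=22, R=3, Q=14]  = 33.
Change = 47 − 33 = 14.

14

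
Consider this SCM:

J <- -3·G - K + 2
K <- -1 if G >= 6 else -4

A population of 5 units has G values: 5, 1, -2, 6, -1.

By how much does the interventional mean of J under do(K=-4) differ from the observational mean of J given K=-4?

-3.15

do(K=-4) breaks K's dependence on G. With K=-4 fixed, J across the units is -9, 3, 12, -12, 9, mean 0.6.
Observing K=-4 restricts to units where K's equation naturally yields -4: G ∈ {5, 1, -2, -1}. In that subpopulation J = -9, 3, 12, 9, mean 3.75.
Difference = 0.6 − 3.75 = -3.15.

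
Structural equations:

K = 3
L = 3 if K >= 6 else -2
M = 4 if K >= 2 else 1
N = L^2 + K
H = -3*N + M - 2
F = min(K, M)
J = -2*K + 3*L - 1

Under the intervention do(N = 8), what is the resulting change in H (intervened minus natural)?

-3

Intervening sets N = 8 and removes its equation (N = L^2 + K).
M = 4 if K >= 2 else 1  [with K=3]  = 4
H = -3*N + M - 2  [with N=8, M=4]  = -22
Without intervention: L = 3 if K >= 6 else -2  [with K=3]  = -2; M = 4 if K >= 2 else 1  [with K=3]  = 4; N = L^2 + K  [with L=-2, K=3]  = 7; H = -3*N + M - 2  [with N=7, M=4]  = -19.
Change = -22 − (-19) = -3.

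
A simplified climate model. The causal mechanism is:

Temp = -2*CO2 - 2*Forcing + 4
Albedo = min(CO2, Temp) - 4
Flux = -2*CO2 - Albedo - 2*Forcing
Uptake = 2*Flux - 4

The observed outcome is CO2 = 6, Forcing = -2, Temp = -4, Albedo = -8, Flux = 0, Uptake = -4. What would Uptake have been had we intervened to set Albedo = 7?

Under do(Albedo=7), the mechanism Albedo = min(CO2, Temp) - 4 is discarded; Albedo is fixed at 7.
Flux = -2*CO2 - Albedo - 2*Forcing  [with CO2=6, Albedo=7, Forcing=-2]  = -15
Uptake = 2*Flux - 4  [with Flux=-15]  = -34

-34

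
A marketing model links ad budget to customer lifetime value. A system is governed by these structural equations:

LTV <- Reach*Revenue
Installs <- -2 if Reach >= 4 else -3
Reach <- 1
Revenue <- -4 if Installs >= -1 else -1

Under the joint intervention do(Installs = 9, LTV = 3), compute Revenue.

-4

The joint intervention fixes Installs = 9, LTV = 3, removing each variable's own equation.
Revenue = -4 if Installs >= -1 else -1  [with Installs=9]  = -4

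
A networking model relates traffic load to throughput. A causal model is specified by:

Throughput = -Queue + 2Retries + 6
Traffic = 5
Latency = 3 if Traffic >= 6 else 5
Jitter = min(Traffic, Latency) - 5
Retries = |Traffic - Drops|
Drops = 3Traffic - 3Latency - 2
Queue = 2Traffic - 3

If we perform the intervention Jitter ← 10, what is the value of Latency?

5

do(Jitter=10) replaces the equation Jitter = min(Traffic, Latency) - 5 with the constant Jitter = 10.
Latency is not downstream of the intervention, so its value is determined by the original equations.
Latency = 3 if Traffic >= 6 else 5  [with Traffic=5]  = 5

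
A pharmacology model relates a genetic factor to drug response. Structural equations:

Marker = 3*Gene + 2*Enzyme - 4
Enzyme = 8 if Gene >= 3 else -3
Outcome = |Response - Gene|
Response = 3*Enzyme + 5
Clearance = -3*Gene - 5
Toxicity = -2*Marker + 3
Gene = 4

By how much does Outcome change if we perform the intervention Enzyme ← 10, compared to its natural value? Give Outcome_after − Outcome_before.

Under do(Enzyme=10), the mechanism Enzyme = 8 if Gene >= 3 else -3 is discarded; Enzyme is fixed at 10.
Response = 3*Enzyme + 5  [with Enzyme=10]  = 35
Outcome = |Response - Gene|  [with Response=35, Gene=4]  = 31
Without intervention: Enzyme = 8 if Gene >= 3 else -3  [with Gene=4]  = 8; Response = 3*Enzyme + 5  [with Enzyme=8]  = 29; Outcome = |Response - Gene|  [with Response=29, Gene=4]  = 25.
Change = 31 − 25 = 6.

6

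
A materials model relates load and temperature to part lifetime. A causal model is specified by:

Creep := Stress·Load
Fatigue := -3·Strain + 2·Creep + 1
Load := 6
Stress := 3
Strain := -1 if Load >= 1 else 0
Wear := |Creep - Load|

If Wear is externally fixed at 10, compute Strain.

-1

do(Wear=10) replaces the equation Wear := |Creep - Load| with the constant Wear = 10.
Strain is not downstream of the intervention, so its value is determined by the original equations.
Strain = -1 if Load >= 1 else 0  [with Load=6]  = -1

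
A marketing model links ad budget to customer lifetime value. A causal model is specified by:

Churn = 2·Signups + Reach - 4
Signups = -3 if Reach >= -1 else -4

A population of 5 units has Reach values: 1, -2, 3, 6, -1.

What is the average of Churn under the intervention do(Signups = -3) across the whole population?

The intervention sets Signups=-3 in all 5 units regardless of Reach. Recomputing Churn per unit gives -9, -12, -7, -4, -11; average -8.6.

-8.6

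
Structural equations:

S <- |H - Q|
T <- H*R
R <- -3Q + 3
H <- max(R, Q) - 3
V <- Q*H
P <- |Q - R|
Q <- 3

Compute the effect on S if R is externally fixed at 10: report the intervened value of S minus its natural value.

do(R=10) replaces the equation R <- -3Q + 3 with the constant R = 10.
H = max(R, Q) - 3  [with R=10, Q=3]  = 7
S = |H - Q|  [with H=7, Q=3]  = 4
Without intervention: R = -3Q + 3  [with Q=3]  = -6; H = max(R, Q) - 3  [with R=-6, Q=3]  = 0; S = |H - Q|  [with H=0, Q=3]  = 3.
Change = 4 − 3 = 1.

1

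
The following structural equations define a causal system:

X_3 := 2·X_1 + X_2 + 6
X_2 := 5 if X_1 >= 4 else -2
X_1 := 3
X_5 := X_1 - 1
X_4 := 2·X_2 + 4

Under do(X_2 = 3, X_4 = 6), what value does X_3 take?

15

The joint intervention fixes X_2 = 3, X_4 = 6, removing each variable's own equation.
X_3 = 2·X_1 + X_2 + 6  [with X_1=3, X_2=3]  = 15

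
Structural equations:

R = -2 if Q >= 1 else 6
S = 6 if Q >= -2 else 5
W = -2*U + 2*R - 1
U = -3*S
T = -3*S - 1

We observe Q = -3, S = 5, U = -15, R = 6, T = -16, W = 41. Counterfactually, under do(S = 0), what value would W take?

11

Under do(S=0), the mechanism S = 6 if Q >= -2 else 5 is discarded; S is fixed at 0.
U = -3*S  [with S=0]  = 0
R = -2 if Q >= 1 else 6  [with Q=-3]  = 6
W = -2*U + 2*R - 1  [with U=0, R=6]  = 11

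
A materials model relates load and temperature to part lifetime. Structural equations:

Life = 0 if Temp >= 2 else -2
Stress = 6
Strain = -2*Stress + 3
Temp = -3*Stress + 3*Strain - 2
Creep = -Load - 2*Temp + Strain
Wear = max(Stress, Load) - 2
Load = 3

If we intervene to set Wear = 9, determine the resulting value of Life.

-2

Intervening sets Wear = 9 and removes its equation (Wear = max(Stress, Load) - 2).
No directed path runs from Wear to Life, so Life keeps its natural value.
Strain = -2*Stress + 3  [with Stress=6]  = -9
Temp = -3*Stress + 3*Strain - 2  [with Stress=6, Strain=-9]  = -47
Life = 0 if Temp >= 2 else -2  [with Temp=-47]  = -2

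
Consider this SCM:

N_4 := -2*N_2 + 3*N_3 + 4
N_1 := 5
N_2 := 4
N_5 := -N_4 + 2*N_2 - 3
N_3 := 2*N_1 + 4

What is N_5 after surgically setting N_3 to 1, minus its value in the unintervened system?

39

do(N_3=1) replaces the equation N_3 := 2*N_1 + 4 with the constant N_3 = 1.
N_4 = -2*N_2 + 3*N_3 + 4  [with N_2=4, N_3=1]  = -1
N_5 = -N_4 + 2*N_2 - 3  [with N_4=-1, N_2=4]  = 6
Without intervention: N_3 = 2*N_1 + 4  [with N_1=5]  = 14; N_4 = -2*N_2 + 3*N_3 + 4  [with N_2=4, N_3=14]  = 38; N_5 = -N_4 + 2*N_2 - 3  [with N_4=38, N_2=4]  = -33.
Change = 6 − (-33) = 39.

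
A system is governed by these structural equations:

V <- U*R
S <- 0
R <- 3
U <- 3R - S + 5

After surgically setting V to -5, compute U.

Under do(V=-5), the mechanism V <- U*R is discarded; V is fixed at -5.
Since U is not a descendant of the intervened variable, it is unaffected.
U = 3R - S + 5  [with R=3, S=0]  = 14

14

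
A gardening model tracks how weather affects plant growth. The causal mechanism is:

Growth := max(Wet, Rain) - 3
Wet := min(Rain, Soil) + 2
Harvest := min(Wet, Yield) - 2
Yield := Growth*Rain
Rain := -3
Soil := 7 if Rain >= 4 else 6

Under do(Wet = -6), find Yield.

18

do(Wet=-6) replaces the equation Wet := min(Rain, Soil) + 2 with the constant Wet = -6.
Growth = max(Wet, Rain) - 3  [with Wet=-6, Rain=-3]  = -6
Yield = Growth*Rain  [with Growth=-6, Rain=-3]  = 18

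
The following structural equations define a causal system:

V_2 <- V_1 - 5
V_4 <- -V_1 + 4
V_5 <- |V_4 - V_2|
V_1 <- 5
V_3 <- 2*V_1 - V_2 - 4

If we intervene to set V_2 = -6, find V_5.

do(V_2=-6) replaces the equation V_2 <- V_1 - 5 with the constant V_2 = -6.
V_4 = -V_1 + 4  [with V_1=5]  = -1
V_5 = |V_4 - V_2|  [with V_4=-1, V_2=-6]  = 5

5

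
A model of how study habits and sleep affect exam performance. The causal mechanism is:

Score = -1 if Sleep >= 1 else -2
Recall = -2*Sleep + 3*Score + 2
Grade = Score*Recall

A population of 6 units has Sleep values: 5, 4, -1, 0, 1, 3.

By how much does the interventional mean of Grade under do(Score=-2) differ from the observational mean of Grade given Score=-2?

10

Every unit gets Score=-2 under the intervention. Grade values become 28, 24, 4, 8, 12, 20; E[Grade|do(Score=-2)] = 16.
Conditioning on Score=-2 selects the 2 unit(s) with Sleep ∈ {-1, 0}. Their Grade values: 4, 8. Mean = 6.
Difference = 16 − 6 = 10.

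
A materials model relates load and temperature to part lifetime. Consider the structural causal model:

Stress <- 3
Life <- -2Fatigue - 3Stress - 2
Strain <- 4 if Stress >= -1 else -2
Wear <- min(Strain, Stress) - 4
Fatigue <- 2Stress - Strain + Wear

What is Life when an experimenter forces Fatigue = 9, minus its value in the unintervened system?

Intervening sets Fatigue = 9 and removes its equation (Fatigue <- 2Stress - Strain + Wear).
Life = -2Fatigue - 3Stress - 2  [with Fatigue=9, Stress=3]  = -29
Without intervention: Strain = 4 if Stress >= -1 else -2  [with Stress=3]  = 4; Wear = min(Strain, Stress) - 4  [with Strain=4, Stress=3]  = -1; Fatigue = 2Stress - Strain + Wear  [with Stress=3, Strain=4, Wear=-1]  = 1; Life = -2Fatigue - 3Stress - 2  [with Fatigue=1, Stress=3]  = -13.
Change = -29 − (-13) = -16.

-16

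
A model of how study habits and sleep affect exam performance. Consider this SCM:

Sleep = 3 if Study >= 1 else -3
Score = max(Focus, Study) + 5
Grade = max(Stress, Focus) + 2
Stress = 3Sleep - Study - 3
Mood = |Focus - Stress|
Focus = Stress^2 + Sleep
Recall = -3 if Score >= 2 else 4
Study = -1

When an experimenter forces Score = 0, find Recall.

4

Under do(Score=0), the mechanism Score = max(Focus, Study) + 5 is discarded; Score is fixed at 0.
Recall = -3 if Score >= 2 else 4  [with Score=0]  = 4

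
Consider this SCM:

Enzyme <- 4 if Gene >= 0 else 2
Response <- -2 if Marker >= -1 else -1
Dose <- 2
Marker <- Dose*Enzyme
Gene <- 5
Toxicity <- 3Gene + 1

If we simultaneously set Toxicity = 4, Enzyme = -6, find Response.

Under do(Toxicity = 4, Enzyme = -6), each intervened variable's structural equation is replaced by its fixed value.
Marker = Dose*Enzyme  [with Dose=2, Enzyme=-6]  = -12
Response = -2 if Marker >= -1 else -1  [with Marker=-12]  = -1

-1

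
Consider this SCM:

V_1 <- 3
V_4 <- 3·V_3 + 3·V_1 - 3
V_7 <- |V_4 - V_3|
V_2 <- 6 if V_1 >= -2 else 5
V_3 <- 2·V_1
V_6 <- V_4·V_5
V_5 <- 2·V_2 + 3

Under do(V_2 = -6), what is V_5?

do(V_2=-6) replaces the equation V_2 <- 6 if V_1 >= -2 else 5 with the constant V_2 = -6.
V_5 = 2·V_2 + 3  [with V_2=-6]  = -9

-9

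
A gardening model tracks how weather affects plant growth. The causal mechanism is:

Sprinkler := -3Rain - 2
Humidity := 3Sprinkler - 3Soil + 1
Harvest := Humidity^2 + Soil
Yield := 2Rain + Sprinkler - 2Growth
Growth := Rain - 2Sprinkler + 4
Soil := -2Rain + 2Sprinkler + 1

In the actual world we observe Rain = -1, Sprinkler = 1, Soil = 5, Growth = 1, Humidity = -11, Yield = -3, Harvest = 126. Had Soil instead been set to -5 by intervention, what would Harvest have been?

The intervention breaks the incoming arrows to Soil: Soil := -2Rain + 2Sprinkler + 1 no longer applies, and Soil = -5.
Sprinkler = -3Rain - 2  [with Rain=-1]  = 1
Humidity = 3Sprinkler - 3Soil + 1  [with Sprinkler=1, Soil=-5]  = 19
Harvest = Humidity^2 + Soil  [with Humidity=19, Soil=-5]  = 356

356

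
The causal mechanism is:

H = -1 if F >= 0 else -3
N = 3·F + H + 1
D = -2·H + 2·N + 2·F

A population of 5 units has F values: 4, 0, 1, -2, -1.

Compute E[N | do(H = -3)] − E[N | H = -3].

Every unit gets H=-3 under the intervention. N values become 10, -2, 1, -8, -5; E[N|do(H=-3)] = -0.8.
Observing H=-3 restricts to units where H's equation naturally yields -3: F ∈ {-2, -1}. In that subpopulation N = -8, -5, mean -6.5.
Difference = -0.8 − (-6.5) = 5.7.

5.7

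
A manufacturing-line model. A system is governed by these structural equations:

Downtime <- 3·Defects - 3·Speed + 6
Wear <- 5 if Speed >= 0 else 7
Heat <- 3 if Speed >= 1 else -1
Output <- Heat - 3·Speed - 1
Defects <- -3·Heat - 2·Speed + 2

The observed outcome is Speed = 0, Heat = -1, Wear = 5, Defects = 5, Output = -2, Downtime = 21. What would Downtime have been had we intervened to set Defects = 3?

15

Under do(Defects=3), the mechanism Defects <- -3·Heat - 2·Speed + 2 is discarded; Defects is fixed at 3.
Downtime = 3·Defects - 3·Speed + 6  [with Defects=3, Speed=0]  = 15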